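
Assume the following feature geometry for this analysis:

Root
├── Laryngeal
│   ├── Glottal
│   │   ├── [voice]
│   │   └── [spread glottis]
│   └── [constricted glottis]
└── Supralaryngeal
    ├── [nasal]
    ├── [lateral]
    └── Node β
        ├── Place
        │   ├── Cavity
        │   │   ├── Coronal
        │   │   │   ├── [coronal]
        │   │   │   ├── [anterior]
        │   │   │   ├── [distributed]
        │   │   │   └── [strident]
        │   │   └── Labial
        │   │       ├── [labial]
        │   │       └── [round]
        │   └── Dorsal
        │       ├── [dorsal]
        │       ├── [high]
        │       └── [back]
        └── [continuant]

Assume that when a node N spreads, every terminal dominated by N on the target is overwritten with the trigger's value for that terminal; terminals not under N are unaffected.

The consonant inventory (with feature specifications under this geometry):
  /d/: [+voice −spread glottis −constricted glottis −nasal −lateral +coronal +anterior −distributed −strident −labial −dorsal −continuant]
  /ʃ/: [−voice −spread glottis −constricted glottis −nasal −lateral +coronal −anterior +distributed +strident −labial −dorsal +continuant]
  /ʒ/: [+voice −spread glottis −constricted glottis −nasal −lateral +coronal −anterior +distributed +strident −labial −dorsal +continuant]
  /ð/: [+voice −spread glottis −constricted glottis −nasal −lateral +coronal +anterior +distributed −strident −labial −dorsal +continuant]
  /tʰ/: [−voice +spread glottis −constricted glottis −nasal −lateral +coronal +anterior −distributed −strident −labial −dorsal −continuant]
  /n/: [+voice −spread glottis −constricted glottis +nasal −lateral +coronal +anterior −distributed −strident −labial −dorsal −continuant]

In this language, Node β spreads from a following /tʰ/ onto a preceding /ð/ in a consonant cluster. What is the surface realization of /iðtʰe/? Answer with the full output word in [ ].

Node β immediately or transitively dominates [coronal], [anterior], [distributed], [strident], [labial], [round], [dorsal], [high], [back], [continuant].
The target acquires /tʰ/'s values for everything under Node β — [+coronal], [+anterior], [−distributed], [−strident], [−labial], [−dorsal], [−continuant] — while keeping its own [voice], [spread glottis], [constricted glottis], ….
This feature bundle is that of [d], so /iðtʰe/ surfaces as [idtʰe].

[idtʰe]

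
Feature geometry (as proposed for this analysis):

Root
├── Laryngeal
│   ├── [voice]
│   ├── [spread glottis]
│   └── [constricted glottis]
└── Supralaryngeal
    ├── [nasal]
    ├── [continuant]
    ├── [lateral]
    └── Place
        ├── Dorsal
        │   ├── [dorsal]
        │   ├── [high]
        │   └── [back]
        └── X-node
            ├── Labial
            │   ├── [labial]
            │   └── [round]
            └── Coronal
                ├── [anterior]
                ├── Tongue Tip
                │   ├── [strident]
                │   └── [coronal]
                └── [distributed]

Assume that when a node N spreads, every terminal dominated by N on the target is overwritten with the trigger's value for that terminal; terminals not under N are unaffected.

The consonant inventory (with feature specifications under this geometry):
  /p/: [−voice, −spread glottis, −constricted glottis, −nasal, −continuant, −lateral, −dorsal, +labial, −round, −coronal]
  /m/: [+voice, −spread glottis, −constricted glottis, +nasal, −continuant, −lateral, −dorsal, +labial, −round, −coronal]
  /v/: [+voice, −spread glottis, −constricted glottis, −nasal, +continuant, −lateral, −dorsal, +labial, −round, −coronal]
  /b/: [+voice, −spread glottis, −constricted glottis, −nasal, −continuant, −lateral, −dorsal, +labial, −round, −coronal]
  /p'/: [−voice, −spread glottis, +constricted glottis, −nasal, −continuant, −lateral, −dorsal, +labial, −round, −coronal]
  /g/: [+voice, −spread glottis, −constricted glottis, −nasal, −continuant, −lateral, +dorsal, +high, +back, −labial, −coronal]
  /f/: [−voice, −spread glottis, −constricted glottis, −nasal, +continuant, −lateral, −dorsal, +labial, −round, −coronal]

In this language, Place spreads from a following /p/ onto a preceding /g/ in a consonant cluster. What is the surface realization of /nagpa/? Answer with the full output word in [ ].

Terminals under Place in this geometry: [dorsal], [high], [back], [labial], [round], [anterior], [strident], [coronal], [distributed].
Spreading Place from /p/ onto /g/ replaces those values with /p/'s: [−dorsal], [+labial], [−round], [−coronal]. Features outside Place ([voice], [spread glottis], [constricted glottis], …) stay as in /g/.
This feature bundle is that of [b], so /nagpa/ surfaces as [nabpa].

[nabpa]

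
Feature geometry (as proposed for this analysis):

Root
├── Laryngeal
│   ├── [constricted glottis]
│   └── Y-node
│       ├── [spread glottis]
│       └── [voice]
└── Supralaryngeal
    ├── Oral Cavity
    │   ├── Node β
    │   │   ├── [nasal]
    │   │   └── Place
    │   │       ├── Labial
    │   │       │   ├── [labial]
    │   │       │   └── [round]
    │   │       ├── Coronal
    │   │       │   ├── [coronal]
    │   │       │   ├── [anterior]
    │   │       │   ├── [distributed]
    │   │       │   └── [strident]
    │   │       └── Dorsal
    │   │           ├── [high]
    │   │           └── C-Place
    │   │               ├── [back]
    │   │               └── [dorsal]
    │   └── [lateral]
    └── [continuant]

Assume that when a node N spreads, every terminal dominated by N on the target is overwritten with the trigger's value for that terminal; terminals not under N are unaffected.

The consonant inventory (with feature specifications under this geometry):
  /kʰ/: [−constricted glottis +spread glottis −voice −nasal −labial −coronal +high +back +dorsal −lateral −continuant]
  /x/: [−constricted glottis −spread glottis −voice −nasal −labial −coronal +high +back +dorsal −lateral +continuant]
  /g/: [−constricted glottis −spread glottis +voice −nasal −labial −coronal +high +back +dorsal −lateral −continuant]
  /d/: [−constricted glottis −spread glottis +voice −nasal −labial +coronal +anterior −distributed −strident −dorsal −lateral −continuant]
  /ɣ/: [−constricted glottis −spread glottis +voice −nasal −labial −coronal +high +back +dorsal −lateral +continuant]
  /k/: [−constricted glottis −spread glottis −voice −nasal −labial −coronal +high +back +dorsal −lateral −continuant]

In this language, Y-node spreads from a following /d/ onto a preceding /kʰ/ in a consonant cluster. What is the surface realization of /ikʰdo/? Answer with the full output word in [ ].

The Y-node node dominates the terminals [spread glottis], [voice].
Spreading Y-node from /d/ onto /kʰ/ replaces those values with /d/'s: [−spread glottis], [+voice]. Features outside Y-node ([constricted glottis], [nasal], [labial], …) stay as in /kʰ/.
The resulting bundle matches /g/ in the inventory; substituting it for /kʰ/ gives [igdo].

[igdo]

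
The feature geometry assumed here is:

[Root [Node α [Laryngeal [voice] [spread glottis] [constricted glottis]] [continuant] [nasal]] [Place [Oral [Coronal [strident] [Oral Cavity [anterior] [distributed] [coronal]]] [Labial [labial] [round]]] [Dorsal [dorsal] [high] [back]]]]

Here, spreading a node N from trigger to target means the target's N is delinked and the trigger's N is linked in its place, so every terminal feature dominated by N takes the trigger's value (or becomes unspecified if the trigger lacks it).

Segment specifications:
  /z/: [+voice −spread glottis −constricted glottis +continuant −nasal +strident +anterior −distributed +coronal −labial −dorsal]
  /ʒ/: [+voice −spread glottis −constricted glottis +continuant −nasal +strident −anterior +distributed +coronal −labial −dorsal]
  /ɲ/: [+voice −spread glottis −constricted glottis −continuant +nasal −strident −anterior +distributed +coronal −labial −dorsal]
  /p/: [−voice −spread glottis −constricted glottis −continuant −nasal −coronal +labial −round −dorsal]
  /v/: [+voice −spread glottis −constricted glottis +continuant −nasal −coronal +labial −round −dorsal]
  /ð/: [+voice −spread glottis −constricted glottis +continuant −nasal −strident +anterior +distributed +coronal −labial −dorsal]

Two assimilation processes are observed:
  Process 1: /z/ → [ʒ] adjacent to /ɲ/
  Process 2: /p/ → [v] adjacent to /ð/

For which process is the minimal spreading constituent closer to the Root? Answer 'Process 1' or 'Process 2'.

Process 2

Process 1: the features that change are [anterior], [distributed]; the minimal node is Oral Cavity (depth 4).
In Process 2, [voice], [continuant] change, so the minimal spreading node is Node α at depth 1.
Node α (depth 1) sits above Oral Cavity (depth 4), making Process 2 the one with the higher spreading node.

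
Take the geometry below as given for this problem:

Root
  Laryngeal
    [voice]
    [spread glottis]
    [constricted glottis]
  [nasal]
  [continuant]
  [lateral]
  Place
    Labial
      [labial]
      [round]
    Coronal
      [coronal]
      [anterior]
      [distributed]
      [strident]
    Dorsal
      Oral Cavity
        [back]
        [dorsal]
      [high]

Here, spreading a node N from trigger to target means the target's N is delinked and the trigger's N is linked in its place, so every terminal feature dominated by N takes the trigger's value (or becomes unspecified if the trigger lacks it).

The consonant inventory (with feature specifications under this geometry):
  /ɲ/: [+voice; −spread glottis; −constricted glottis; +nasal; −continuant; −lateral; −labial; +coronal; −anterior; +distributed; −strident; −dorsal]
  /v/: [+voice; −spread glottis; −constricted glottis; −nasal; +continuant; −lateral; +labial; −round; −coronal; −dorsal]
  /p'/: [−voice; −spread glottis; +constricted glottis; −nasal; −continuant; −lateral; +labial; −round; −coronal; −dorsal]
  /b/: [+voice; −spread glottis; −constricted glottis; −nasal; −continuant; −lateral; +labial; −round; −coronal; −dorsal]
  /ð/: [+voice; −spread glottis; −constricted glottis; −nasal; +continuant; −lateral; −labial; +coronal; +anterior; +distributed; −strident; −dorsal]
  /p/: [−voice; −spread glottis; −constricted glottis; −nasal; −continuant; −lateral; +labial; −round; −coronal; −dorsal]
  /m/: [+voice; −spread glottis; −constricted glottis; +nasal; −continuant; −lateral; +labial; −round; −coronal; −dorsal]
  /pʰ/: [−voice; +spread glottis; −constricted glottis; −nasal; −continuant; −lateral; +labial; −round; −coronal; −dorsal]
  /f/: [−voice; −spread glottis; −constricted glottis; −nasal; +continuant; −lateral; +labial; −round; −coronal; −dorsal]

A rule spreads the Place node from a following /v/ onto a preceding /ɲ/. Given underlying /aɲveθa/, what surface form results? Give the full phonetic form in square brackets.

Terminals under Place in this geometry: [labial], [round], [coronal], [anterior], [distributed], [strident], [back], [dorsal], [high].
Spreading Place from /v/ onto /ɲ/ replaces those values with /v/'s: [+labial], [−round], [−coronal], [−dorsal]. Features outside Place ([voice], [spread glottis], [constricted glottis], …) stay as in /ɲ/.
The resulting bundle matches /m/ in the inventory; substituting it for /ɲ/ gives [amveθa].

[amveθa]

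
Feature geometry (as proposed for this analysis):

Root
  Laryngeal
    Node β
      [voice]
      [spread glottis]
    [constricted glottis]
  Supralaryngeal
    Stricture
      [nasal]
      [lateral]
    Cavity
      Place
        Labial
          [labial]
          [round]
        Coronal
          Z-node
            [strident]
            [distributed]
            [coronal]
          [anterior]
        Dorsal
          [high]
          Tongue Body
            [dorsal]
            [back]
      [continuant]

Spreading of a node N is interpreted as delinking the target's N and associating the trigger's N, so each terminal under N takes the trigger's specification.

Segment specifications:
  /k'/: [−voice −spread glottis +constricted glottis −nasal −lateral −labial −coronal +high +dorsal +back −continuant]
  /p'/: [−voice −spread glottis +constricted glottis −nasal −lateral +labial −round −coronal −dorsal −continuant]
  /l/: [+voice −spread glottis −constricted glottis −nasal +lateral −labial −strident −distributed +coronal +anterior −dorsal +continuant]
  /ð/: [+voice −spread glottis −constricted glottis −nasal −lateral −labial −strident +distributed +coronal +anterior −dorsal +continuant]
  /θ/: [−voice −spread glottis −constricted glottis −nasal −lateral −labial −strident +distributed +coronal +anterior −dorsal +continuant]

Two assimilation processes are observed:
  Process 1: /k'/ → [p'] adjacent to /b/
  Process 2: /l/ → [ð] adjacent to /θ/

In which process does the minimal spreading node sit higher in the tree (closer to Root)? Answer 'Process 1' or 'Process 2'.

Process 2

In Process 1, [labial], [round], [dorsal], [high], [back] change, so the minimal spreading node is Place at depth 3.
Process 2: the features that change are [lateral], [distributed]; the minimal node is Supralaryngeal (depth 1).
Depth 1 < depth 3; Process 2 involves the structurally higher constituent Supralaryngeal.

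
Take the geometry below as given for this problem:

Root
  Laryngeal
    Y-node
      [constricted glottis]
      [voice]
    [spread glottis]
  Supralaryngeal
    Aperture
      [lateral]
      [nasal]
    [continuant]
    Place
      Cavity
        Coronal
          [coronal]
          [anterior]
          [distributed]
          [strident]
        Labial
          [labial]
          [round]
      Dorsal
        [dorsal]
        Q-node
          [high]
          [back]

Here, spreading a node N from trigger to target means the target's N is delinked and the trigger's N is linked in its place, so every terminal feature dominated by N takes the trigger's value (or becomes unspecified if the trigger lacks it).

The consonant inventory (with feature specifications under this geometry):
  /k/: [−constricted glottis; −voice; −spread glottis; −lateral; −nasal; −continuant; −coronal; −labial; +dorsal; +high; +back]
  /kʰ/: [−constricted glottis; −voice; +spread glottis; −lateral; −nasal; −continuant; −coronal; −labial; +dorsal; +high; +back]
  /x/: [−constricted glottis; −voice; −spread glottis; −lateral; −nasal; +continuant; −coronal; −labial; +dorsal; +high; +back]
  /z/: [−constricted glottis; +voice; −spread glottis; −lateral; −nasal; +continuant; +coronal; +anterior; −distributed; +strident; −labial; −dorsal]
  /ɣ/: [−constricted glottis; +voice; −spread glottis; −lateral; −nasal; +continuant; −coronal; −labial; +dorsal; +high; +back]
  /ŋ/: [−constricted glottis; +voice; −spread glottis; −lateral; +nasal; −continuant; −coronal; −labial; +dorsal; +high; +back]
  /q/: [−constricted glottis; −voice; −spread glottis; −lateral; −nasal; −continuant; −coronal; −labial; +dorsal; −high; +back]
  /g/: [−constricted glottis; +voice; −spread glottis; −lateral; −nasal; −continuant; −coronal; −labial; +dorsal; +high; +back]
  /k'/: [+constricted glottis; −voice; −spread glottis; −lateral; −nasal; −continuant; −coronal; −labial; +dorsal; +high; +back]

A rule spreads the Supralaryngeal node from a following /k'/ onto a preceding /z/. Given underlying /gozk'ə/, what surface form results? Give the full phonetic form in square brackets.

[gogk'ə]

Supralaryngeal immediately or transitively dominates [lateral], [nasal], [continuant], [coronal], [anterior], [distributed], [strident], [labial], [round], [dorsal], [high], [back].
The target acquires /k'/'s values for everything under Supralaryngeal — [−lateral], [−nasal], [−continuant], [−coronal], [−labial], [+dorsal], [+high], [+back] — while keeping its own [constricted glottis], [voice], [spread glottis].
Among the inventory, only /g/ has exactly this specification, giving the surface form [gogk'ə].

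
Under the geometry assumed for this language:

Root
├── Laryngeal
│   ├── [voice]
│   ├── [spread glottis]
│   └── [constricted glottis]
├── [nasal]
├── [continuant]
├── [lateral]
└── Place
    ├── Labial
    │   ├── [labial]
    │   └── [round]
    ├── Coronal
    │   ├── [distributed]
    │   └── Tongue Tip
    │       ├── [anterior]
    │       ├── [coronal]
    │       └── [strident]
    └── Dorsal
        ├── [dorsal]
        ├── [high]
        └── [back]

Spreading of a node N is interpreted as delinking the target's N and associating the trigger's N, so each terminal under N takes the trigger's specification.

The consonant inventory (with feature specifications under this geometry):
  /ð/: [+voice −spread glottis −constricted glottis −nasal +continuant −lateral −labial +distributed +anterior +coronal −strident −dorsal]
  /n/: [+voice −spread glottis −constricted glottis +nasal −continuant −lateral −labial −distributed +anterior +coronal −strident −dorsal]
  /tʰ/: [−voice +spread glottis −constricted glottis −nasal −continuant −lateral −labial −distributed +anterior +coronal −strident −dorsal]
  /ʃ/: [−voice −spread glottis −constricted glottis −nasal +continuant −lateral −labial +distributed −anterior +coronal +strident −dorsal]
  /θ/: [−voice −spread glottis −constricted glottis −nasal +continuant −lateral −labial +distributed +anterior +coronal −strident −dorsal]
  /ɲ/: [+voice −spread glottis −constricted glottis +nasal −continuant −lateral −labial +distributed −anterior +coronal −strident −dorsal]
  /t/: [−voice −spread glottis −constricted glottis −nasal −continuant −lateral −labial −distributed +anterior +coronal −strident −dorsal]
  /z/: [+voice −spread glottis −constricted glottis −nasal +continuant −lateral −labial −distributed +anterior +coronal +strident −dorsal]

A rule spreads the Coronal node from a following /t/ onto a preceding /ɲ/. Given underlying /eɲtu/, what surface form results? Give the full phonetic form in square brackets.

The Coronal node dominates the terminals [distributed], [anterior], [coronal], [strident].
Spreading Coronal from /t/ onto /ɲ/ replaces those values with /t/'s: [−distributed], [+anterior], [+coronal], [−strident]. Features outside Coronal ([voice], [spread glottis], [constricted glottis], …) stay as in /ɲ/.
This feature bundle is that of [n], so /eɲtu/ surfaces as [entu].

[entu]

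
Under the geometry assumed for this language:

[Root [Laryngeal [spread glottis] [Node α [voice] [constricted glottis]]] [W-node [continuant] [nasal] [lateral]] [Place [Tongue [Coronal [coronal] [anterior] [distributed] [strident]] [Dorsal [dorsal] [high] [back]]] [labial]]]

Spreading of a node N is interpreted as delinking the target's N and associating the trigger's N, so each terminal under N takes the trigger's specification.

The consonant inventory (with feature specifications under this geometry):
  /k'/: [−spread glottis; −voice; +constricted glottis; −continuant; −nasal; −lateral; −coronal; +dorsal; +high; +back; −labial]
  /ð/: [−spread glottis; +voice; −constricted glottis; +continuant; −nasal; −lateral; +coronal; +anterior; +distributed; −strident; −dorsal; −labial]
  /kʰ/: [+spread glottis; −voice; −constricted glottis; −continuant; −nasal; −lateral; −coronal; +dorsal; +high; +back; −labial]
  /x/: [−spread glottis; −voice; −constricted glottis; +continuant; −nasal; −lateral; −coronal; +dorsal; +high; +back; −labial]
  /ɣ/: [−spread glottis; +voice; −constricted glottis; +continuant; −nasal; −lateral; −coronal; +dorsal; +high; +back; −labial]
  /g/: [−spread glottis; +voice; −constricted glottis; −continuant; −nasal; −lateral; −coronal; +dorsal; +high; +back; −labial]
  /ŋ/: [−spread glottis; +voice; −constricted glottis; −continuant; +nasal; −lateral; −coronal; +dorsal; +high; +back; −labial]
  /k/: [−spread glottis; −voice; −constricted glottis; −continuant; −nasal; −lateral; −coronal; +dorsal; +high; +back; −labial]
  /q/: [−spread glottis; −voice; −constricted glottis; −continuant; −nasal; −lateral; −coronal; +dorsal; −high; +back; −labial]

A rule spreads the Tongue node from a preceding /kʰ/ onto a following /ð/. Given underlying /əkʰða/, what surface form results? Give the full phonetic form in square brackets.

Terminals under Tongue in this geometry: [coronal], [anterior], [distributed], [strident], [dorsal], [high], [back].
Spreading Tongue from /kʰ/ onto /ð/ replaces those values with /kʰ/'s: [−coronal], [+dorsal], [+high], [+back]. Features outside Tongue ([spread glottis], [voice], [constricted glottis], …) stay as in /ð/.
This feature bundle is that of [ɣ], so /əkʰða/ surfaces as [əkʰɣa].

[əkʰɣa]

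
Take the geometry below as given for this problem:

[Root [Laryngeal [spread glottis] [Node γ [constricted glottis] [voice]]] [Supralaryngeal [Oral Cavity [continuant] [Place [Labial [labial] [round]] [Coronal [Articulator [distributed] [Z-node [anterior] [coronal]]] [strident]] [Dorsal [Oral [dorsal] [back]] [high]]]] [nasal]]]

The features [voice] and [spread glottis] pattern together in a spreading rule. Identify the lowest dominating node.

Laryngeal

[voice] lies under Node γ (below Laryngeal).
[spread glottis] lies under Laryngeal (below Laryngeal).
The lowest node appearing on every path is Laryngeal; each proper daughter of Laryngeal fails to dominate at least one of the listed features.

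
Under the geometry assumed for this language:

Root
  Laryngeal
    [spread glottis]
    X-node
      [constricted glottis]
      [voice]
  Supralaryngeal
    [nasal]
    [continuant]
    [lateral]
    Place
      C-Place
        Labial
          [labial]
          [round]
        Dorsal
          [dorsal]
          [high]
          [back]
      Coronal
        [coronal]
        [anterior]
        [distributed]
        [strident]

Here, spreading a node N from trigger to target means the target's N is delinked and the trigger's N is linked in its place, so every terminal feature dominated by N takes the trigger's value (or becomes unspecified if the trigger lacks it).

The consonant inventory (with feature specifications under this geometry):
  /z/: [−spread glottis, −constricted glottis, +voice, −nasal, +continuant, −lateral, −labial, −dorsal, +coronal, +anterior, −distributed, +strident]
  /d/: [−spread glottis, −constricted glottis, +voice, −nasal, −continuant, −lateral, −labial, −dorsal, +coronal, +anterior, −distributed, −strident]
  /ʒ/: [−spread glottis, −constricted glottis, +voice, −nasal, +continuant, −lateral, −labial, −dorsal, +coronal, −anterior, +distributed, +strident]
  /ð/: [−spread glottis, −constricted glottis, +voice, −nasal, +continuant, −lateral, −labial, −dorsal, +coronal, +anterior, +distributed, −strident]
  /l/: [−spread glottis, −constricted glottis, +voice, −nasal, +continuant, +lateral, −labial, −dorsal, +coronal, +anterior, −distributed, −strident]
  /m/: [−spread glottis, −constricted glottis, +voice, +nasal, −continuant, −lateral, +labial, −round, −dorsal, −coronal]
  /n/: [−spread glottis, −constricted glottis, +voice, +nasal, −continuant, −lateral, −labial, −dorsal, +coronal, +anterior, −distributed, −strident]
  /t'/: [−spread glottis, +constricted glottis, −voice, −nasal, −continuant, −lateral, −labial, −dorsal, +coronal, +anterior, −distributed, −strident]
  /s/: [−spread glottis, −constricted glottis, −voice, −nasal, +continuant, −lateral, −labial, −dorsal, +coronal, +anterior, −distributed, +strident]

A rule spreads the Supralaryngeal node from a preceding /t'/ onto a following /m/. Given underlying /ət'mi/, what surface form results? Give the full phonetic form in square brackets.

[ət'di]

Supralaryngeal immediately or transitively dominates [nasal], [continuant], [lateral], [labial], [round], [dorsal], [high], [back], [coronal], [anterior], [distributed], [strident].
Spreading Supralaryngeal from /t'/ onto /m/ replaces those values with /t'/'s: [−nasal], [−continuant], [−lateral], [−labial], [−dorsal], [+coronal], [+anterior], [−distributed], [−strident]. Features outside Supralaryngeal ([spread glottis], [constricted glottis], [voice]) stay as in /m/.
The resulting bundle matches /d/ in the inventory; substituting it for /m/ gives [ət'di].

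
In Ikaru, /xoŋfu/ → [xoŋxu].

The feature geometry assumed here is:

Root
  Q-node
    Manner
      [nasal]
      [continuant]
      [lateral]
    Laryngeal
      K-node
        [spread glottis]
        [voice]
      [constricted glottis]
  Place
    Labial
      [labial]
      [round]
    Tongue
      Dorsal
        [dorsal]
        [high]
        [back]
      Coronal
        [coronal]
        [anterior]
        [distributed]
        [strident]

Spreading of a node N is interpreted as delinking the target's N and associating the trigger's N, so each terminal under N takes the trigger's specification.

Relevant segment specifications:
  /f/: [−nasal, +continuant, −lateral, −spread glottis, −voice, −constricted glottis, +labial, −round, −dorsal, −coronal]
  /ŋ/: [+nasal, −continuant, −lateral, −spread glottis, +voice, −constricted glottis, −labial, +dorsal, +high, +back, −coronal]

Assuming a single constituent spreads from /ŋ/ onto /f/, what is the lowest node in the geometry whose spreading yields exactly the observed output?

/f/ and [x] differ in [labial], [round], [dorsal], [high], [back]; every other specified feature is identical.
Tracing each changed feature up the tree, the paths first meet at Place; any lower node misses at least one of them.
If Place spreads, every terminal under it takes /ŋ/'s value, producing [x] as observed.
Since [nasal], [continuant] are preserved even though /ŋ/ disagrees there, no node above Place spread.

Place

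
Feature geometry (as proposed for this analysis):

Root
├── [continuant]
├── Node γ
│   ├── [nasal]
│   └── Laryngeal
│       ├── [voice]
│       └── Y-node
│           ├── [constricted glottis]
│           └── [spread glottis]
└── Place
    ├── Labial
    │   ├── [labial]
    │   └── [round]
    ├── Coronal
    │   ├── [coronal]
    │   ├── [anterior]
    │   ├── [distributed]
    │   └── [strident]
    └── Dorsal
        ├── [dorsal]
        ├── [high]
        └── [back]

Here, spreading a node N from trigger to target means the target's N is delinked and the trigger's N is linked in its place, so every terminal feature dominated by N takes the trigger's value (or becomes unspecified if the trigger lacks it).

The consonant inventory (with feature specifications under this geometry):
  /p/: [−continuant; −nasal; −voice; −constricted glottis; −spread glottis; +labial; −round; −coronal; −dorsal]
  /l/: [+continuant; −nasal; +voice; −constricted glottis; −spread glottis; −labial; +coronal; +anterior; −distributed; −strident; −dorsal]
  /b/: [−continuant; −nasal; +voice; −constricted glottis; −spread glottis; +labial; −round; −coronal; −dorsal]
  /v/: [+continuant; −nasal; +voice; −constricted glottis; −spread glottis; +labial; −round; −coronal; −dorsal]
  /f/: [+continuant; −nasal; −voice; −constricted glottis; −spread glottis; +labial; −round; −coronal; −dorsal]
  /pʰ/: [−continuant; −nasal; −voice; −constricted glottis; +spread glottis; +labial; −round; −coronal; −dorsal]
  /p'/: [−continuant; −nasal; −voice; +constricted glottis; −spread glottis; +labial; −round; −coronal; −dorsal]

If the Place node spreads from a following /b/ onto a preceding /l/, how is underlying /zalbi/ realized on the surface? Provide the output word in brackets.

Place immediately or transitively dominates [labial], [round], [coronal], [anterior], [distributed], [strident], [dorsal], [high], [back].
The target acquires /b/'s values for everything under Place — [+labial], [−round], [−coronal], [−dorsal] — while keeping its own [continuant], [nasal], [voice], ….
The resulting bundle matches /v/ in the inventory; substituting it for /l/ gives [zavbi].

[zavbi]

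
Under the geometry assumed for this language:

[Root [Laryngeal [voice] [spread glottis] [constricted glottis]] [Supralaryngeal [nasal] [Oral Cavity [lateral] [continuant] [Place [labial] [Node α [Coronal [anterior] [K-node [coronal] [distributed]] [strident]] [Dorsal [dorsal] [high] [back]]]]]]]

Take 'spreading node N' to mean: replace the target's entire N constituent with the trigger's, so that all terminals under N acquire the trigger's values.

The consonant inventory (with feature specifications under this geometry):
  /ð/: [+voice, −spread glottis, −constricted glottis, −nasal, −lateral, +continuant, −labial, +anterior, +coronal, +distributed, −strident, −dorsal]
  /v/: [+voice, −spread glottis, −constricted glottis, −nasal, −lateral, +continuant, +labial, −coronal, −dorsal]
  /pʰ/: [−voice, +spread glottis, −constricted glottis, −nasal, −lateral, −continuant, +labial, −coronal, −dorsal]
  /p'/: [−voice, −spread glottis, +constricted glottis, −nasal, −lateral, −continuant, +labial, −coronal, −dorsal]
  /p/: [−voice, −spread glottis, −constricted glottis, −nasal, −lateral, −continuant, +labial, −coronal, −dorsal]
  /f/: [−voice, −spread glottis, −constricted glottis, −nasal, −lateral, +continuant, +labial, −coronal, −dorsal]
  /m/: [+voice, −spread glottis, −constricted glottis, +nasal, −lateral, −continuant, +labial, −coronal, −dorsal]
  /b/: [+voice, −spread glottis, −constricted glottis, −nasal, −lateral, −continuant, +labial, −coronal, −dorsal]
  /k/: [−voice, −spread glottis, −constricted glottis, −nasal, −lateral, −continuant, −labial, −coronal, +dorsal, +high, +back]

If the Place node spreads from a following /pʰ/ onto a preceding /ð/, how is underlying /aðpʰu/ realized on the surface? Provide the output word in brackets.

[avpʰu]

The Place node dominates the terminals [labial], [anterior], [coronal], [distributed], [strident], [dorsal], [high], [back].
After delinking /ð/'s Place and linking /pʰ/'s, the affected terminals become [+labial], [−coronal], [−dorsal]; [voice], [spread glottis], [constricted glottis], … (outside Place) are retained from /ð/.
The resulting bundle matches /v/ in the inventory; substituting it for /ð/ gives [avpʰu].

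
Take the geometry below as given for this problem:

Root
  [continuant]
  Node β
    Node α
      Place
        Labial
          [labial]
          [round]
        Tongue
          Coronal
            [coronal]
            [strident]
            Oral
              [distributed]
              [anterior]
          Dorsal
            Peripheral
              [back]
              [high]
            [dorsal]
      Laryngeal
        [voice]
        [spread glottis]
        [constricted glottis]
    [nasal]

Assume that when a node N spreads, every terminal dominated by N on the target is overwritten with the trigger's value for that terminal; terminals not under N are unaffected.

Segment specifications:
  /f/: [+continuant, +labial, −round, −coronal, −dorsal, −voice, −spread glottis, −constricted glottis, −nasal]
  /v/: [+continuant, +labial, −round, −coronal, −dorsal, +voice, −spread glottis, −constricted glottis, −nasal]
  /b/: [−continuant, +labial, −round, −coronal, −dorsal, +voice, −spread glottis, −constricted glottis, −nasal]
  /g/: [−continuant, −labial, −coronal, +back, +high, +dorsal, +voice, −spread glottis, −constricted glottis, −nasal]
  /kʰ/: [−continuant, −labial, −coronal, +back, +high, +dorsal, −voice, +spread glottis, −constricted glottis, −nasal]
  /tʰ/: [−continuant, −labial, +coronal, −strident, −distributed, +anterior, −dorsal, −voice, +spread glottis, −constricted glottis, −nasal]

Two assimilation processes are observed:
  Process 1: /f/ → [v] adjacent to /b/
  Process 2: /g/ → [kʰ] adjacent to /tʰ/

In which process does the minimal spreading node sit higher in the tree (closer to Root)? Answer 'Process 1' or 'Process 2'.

Process 2

Process 1: the feature that changes is [voice]; the minimal node is [voice] (depth 4).
Process 2: the features that change are [voice], [spread glottis]; the minimal node is Laryngeal (depth 3).
Laryngeal is closer to Root than [voice], so Process 2 spreads the higher node.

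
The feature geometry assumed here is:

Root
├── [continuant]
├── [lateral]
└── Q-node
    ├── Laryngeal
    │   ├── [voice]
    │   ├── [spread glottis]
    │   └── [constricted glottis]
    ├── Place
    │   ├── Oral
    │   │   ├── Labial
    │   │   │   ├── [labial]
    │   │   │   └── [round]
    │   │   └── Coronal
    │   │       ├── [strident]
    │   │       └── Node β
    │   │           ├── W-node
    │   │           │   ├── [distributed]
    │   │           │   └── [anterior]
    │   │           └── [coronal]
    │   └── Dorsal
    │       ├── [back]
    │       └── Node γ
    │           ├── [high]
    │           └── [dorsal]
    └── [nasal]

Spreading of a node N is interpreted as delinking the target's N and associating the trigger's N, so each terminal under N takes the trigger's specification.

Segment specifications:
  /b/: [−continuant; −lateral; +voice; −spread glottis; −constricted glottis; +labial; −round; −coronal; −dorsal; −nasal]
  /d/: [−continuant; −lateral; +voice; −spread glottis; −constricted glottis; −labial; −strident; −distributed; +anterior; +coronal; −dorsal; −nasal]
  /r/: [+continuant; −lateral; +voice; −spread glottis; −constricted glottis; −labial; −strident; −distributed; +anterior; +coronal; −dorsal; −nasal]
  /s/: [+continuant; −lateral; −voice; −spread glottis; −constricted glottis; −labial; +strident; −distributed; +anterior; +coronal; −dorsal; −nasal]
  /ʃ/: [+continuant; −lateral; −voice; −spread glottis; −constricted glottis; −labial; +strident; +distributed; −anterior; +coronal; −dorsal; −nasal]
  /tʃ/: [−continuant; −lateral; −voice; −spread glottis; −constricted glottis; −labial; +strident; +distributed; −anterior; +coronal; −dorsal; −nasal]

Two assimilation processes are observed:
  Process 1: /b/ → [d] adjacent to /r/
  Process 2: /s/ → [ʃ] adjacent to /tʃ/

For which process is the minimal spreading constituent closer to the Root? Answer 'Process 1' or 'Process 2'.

In Process 1, [labial], [round], [coronal], [anterior], [distributed], [strident] change, so the minimal spreading node is Oral at depth 3.
Process 2 alters [anterior], [distributed]; the lowest common ancestor is W-node (depth 6 from Root).
Oral is closer to Root than W-node, so Process 1 spreads the higher node.

Process 1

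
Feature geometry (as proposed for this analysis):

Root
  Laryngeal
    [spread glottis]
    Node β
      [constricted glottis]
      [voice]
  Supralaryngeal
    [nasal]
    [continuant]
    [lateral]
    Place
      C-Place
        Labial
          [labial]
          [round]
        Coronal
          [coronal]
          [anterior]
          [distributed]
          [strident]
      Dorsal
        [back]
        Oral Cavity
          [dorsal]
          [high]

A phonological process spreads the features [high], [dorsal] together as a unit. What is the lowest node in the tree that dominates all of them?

[high]: Root ▹ Supralaryngeal ▹ Place ▹ Dorsal ▹ Oral Cavity ▹ [high].
[dorsal]: Root ▹ Supralaryngeal ▹ Place ▹ Dorsal ▹ Oral Cavity ▹ [dorsal].
The listed terminals split across distinct daughters of Oral Cavity, so Oral Cavity itself is the smallest node containing them all.

Oral Cavity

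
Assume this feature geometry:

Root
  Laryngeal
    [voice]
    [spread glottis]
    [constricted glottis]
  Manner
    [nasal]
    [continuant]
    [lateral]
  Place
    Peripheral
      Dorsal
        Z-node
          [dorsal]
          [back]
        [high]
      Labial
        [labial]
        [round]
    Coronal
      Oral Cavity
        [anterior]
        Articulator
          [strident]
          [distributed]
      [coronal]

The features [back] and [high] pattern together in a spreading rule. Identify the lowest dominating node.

Dorsal

[back] is immediately dominated by Z-node.
[high] is immediately dominated by Dorsal.
The lowest node appearing on every path is Dorsal; each proper daughter of Dorsal fails to dominate at least one of the listed features.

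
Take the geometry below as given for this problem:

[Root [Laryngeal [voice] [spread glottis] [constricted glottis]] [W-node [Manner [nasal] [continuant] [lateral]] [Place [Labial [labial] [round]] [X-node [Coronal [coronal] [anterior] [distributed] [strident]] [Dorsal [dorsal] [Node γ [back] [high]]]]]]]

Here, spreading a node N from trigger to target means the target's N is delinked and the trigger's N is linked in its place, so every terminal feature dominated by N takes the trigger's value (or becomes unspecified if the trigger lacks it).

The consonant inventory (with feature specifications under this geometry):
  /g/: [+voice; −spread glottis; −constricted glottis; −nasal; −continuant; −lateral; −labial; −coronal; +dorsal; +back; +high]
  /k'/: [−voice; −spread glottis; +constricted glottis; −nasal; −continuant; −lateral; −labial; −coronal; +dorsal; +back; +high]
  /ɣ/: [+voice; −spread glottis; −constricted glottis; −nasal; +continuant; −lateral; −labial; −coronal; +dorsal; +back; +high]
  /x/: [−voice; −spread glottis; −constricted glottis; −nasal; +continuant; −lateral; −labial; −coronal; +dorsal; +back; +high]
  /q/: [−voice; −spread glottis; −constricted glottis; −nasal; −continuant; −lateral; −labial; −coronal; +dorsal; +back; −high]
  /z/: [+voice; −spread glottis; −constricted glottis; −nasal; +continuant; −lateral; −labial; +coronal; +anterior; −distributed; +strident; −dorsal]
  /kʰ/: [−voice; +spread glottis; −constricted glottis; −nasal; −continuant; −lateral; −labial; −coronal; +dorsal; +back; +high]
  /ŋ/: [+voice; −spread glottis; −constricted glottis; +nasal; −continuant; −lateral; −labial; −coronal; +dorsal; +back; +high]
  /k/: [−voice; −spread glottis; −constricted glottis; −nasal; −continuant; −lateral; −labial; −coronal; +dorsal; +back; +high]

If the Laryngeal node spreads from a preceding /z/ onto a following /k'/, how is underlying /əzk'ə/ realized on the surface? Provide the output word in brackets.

The Laryngeal node dominates the terminals [voice], [spread glottis], [constricted glottis].
After delinking /k'/'s Laryngeal and linking /z/'s, the affected terminals become [+voice], [−spread glottis], [−constricted glottis]; [nasal], [continuant], [lateral], … (outside Laryngeal) are retained from /k'/.
Among the inventory, only /g/ has exactly this specification, giving the surface form [əzgə].

[əzgə]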